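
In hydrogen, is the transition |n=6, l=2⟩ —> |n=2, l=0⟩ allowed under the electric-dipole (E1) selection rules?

forbidden

l: 2 → 0 (Δl = -2). Δl = ±1 violated.
The transition is electric-dipole forbidden.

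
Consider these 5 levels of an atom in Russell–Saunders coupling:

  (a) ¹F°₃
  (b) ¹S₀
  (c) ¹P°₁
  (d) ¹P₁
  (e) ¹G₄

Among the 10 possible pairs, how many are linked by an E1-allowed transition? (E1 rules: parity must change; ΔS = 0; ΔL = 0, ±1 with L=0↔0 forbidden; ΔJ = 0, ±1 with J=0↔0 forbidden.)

3

(a)–(b): forbidden (ΔL, ΔJ).
(a)–(c): forbidden (parity, ΔL, ΔJ).
(a)–(d): forbidden (ΔL, ΔJ).
(a)–(e): allowed.
(b)–(c): allowed.
(b)–(d): forbidden (parity).
(b)–(e): forbidden (parity, ΔL, ΔJ).
(c)–(d): allowed.
(c)–(e): forbidden (ΔL, ΔJ).
(d)–(e): forbidden (parity, ΔL, ΔJ).
Allowed pairs: 3 of 10.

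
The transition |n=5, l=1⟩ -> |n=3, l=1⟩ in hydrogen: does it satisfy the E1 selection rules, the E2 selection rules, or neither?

E2

Δl = 1 − 1 = +0; l_i + l_f = 2.
E1 (Δl = ±1): not satisfied.
E2 (Δl = 0,±2, l_i+l_f ≥ 2): satisfied.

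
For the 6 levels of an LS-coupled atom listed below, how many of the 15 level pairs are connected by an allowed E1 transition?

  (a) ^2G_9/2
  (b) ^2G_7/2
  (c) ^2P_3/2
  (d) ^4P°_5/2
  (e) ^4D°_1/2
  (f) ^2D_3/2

(a)–(b): forbidden (parity).
(a)–(c): forbidden (parity, ΔL, ΔJ).
(a)–(d): forbidden (ΔS, ΔL, ΔJ).
(a)–(e): forbidden (ΔS, ΔL, ΔJ).
(a)–(f): forbidden (parity, ΔL, ΔJ).
(b)–(c): forbidden (parity, ΔL, ΔJ).
(b)–(d): forbidden (ΔS, ΔL).
(b)–(e): forbidden (ΔS, ΔL, ΔJ).
(b)–(f): forbidden (parity, ΔL, ΔJ).
(c)–(d): forbidden (ΔS).
(c)–(e): forbidden (ΔS).
(c)–(f): forbidden (parity).
(d)–(e): forbidden (parity, ΔJ).
(d)–(f): forbidden (ΔS).
(e)–(f): forbidden (ΔS).
Allowed pairs: 0 of 15.

0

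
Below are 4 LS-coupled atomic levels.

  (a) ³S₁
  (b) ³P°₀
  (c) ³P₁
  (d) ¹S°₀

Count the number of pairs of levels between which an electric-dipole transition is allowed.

2

(a)–(b): allowed.
(a)–(c): forbidden (parity).
(a)–(d): forbidden (ΔS, ΔL).
(b)–(c): allowed.
(b)–(d): forbidden (parity, ΔS, ΔJ).
(c)–(d): forbidden (ΔS).
Allowed pairs: 2 of 6.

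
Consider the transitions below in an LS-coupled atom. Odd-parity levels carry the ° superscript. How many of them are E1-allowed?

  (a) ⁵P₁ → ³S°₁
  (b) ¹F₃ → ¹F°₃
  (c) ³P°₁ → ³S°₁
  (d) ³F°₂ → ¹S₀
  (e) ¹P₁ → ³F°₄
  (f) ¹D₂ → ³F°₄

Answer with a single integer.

1

(a) forbidden (ΔS fails)
(b) allowed
(c) forbidden (parity fails)
(d) forbidden (ΔS, ΔL, ΔJ fail)
(e) forbidden (ΔS, ΔL, ΔJ fail)
(f) forbidden (ΔS, ΔJ fail)
Total allowed: 1 of 6.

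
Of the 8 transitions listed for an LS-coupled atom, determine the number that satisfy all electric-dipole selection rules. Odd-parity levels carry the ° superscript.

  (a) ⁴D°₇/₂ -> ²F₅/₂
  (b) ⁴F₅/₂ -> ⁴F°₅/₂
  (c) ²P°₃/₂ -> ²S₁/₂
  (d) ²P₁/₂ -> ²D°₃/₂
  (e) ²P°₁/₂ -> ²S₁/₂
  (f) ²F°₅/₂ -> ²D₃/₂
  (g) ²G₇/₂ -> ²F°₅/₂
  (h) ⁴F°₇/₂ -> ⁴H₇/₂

(a) forbidden (ΔS fails)
(b) allowed
(c) allowed
(d) allowed
(e) allowed
(f) allowed
(g) allowed
(h) forbidden (ΔL fails)
Total allowed: 6 of 8.

6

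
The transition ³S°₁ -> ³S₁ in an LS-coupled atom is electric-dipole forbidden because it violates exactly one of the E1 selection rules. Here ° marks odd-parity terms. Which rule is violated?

Parity must change: odd → even — satisfied.
ΔS = 0: S: 1 → 1 — satisfied.
ΔL = 0, ±1 (not L=0↔0): L: 0 → 0, ΔL = +0 — violated.
ΔJ = 0, ±1 (not J=0↔0): J: 1 → 1, ΔJ = +0 — satisfied.

the L=0 ↔ L=0 exclusion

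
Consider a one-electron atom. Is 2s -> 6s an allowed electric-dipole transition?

forbidden

Initial l = 0, final l = 0, so Δl = +0. E1 requires Δl = ±1: fails.
The transition is electric-dipole forbidden.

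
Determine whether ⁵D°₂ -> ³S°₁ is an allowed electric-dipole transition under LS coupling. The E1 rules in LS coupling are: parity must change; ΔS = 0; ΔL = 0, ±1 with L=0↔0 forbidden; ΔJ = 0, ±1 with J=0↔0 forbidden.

Parity must change: odd → odd — fails.
ΔJ = 0, ±1 (not J=0↔0): J: 2 → 1, ΔJ = -1 — passes.
ΔS = 0: S: 2 → 1 — fails.
ΔL = 0, ±1 (not L=0↔0): L: 2 → 0, ΔL = -2 — fails.
Rule(s) violated: parity, ΔS, ΔL.

forbidden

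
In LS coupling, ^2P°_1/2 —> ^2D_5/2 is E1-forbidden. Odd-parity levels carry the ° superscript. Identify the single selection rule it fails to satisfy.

the ΔJ = 0, ±1 rule

Reading off the term symbols: S 1/2→1/2, L 1→2, J 1/2→5/2, parity odd→even.
Parity must change: odd → even — ✓.
ΔS = 0: S: 1/2 → 1/2 — ✓.
ΔL = 0, ±1 (not L=0↔0): L: 1 → 2, ΔL = +1 — ✓.
ΔJ = 0, ±1 (not J=0↔0): J: 1/2 → 5/2, ΔJ = +2 — ✗.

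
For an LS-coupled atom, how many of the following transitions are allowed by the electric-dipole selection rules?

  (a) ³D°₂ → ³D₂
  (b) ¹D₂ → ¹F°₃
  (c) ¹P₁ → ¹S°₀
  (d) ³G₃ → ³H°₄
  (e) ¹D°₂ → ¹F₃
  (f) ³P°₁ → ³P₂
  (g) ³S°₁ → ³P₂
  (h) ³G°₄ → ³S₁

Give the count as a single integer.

7

(a) allowed
(b) allowed
(c) allowed
(d) allowed
(e) allowed
(f) allowed
(g) allowed
(h) forbidden (ΔL, ΔJ fail)
Total allowed: 7 of 8.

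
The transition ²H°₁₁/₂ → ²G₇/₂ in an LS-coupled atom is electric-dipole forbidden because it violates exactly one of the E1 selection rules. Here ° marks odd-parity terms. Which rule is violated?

ΔS = 0: S: 1/2 → 1/2 — ✓.
Parity must change: odd → even — ✓.
ΔJ = 0, ±1 (not J=0↔0): J: 11/2 → 7/2, ΔJ = -2 — ✗.
ΔL = 0, ±1 (not L=0↔0): L: 5 → 4, ΔL = -1 — ✓.

the ΔJ = 0, ±1 rule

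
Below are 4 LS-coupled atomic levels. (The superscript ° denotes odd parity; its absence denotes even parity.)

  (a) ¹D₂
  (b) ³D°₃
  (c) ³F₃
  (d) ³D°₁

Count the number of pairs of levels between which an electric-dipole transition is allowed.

1

(a)–(b): forbidden (ΔS).
(a)–(c): forbidden (parity, ΔS).
(a)–(d): forbidden (ΔS).
(b)–(c): allowed.
(b)–(d): forbidden (parity, ΔJ).
(c)–(d): forbidden (ΔJ).
Allowed pairs: 1 of 6.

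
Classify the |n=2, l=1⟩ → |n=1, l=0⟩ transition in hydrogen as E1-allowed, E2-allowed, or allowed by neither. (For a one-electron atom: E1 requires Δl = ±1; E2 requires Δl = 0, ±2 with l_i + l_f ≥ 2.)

Δl = 0 − 1 = -1; l_i + l_f = 1.
E1 (Δl = ±1): satisfied.
E2 (Δl = 0,±2, l_i+l_f ≥ 2): not satisfied.

E1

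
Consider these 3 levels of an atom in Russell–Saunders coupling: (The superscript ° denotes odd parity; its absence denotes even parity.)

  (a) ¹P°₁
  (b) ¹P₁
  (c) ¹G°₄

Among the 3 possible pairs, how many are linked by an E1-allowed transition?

1

(a)–(b): allowed.
(a)–(c): forbidden (parity, ΔL, ΔJ).
(b)–(c): forbidden (ΔL, ΔJ).
Allowed pairs: 1 of 3.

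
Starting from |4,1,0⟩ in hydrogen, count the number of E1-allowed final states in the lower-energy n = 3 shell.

E1 requires Δl = ±1, so l_f ∈ {0, 2}; with 0 ≤ l_f ≤ n_f−1 = 2, the allowed l_f values are {0, 2}.
For l_f = 0: m_f ∈ {m_i−1, m_i, m_i+1} ∩ [−0, 0] = {0} → 1 state.
For l_f = 2: m_f ∈ {m_i−1, m_i, m_i+1} ∩ [−2, 2] = {-1, 0, 1} → 3 states.
Total: 4.

4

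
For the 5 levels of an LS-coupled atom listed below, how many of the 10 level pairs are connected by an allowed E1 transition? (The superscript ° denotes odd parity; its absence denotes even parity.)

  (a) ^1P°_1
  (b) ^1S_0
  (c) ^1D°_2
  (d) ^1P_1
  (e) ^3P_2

3

(a)–(b): allowed.
(a)–(c): forbidden (parity).
(a)–(d): allowed.
(a)–(e): forbidden (ΔS).
(b)–(c): forbidden (ΔL, ΔJ).
(b)–(d): forbidden (parity).
(b)–(e): forbidden (parity, ΔS, ΔJ).
(c)–(d): allowed.
(c)–(e): forbidden (ΔS).
(d)–(e): forbidden (parity, ΔS).
Allowed pairs: 3 of 10.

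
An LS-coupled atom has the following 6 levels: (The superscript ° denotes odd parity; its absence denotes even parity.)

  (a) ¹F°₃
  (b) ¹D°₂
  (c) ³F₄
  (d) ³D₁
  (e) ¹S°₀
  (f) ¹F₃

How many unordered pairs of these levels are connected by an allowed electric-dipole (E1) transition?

(a)–(b): forbidden (parity).
(a)–(c): forbidden (ΔS).
(a)–(d): forbidden (ΔS, ΔJ).
(a)–(e): forbidden (parity, ΔL, ΔJ).
(a)–(f): allowed.
(b)–(c): forbidden (ΔS, ΔJ).
(b)–(d): forbidden (ΔS).
(b)–(e): forbidden (parity, ΔL, ΔJ).
(b)–(f): allowed.
(c)–(d): forbidden (parity, ΔJ).
(c)–(e): forbidden (ΔS, ΔL, ΔJ).
(c)–(f): forbidden (parity, ΔS).
(d)–(e): forbidden (ΔS, ΔL).
(d)–(f): forbidden (parity, ΔS, ΔJ).
(e)–(f): forbidden (ΔL, ΔJ).
Allowed pairs: 2 of 15.

2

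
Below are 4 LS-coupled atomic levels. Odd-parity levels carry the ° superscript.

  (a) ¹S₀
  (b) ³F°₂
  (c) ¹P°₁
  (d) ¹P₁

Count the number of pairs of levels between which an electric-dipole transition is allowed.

(a)–(b): forbidden (ΔS, ΔL, ΔJ).
(a)–(c): allowed.
(a)–(d): forbidden (parity).
(b)–(c): forbidden (parity, ΔS, ΔL).
(b)–(d): forbidden (ΔS, ΔL).
(c)–(d): allowed.
Allowed pairs: 2 of 6.

2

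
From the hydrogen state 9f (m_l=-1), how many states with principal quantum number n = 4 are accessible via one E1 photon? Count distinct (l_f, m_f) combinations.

3

E1 requires Δl = ±1, so l_f ∈ {2, 4}; with 0 ≤ l_f ≤ n_f−1 = 3, the allowed l_f values are {2}.
For l_f = 2: m_f ∈ {m_i−1, m_i, m_i+1} ∩ [−2, 2] = {-2, -1, 0} → 3 states.
Total: 3.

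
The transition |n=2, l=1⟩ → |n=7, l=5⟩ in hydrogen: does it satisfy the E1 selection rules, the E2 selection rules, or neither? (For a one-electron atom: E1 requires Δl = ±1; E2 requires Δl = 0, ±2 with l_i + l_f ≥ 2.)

Δl = 5 − 1 = +4; l_i + l_f = 6.
E1 (Δl = ±1): not satisfied.
E2 (Δl = 0,±2, l_i+l_f ≥ 2): not satisfied.

neither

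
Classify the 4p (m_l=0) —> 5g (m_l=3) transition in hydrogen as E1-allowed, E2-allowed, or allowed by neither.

neither

Δl = 4 − 1 = +3; l_i + l_f = 5.
Δm_l = +3.
E1 (Δl = ±1, |Δm_l| ≤ 1): not satisfied.
E2 (Δl = 0,±2, l_i+l_f ≥ 2, |Δm_l| ≤ 2): not satisfied.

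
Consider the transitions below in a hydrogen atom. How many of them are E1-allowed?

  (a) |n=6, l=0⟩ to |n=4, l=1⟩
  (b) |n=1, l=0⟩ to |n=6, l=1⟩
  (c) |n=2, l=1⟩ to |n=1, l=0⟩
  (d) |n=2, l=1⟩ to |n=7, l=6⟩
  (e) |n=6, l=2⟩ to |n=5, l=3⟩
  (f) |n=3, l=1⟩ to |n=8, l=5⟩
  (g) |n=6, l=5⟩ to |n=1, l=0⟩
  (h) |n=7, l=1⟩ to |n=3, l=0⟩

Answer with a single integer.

(a) allowed
(b) allowed
(c) allowed
(d) forbidden — Δl = +5 (E1 requires Δl = ±1)
(e) allowed
(f) forbidden — Δl = +4 (E1 requires Δl = ±1)
(g) forbidden — Δl = -5 (E1 requires Δl = ±1)
(h) allowed
Total allowed: 5 of 8.

5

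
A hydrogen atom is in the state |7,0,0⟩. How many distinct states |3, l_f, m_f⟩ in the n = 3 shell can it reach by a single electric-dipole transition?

E1 requires Δl = ±1, so l_f ∈ {-1, 1}; with 0 ≤ l_f ≤ n_f−1 = 2, the allowed l_f values are {1}.
For l_f = 1: m_f ∈ {m_i−1, m_i, m_i+1} ∩ [−1, 1] = {-1, 0, 1} → 3 states.
Total: 3.

3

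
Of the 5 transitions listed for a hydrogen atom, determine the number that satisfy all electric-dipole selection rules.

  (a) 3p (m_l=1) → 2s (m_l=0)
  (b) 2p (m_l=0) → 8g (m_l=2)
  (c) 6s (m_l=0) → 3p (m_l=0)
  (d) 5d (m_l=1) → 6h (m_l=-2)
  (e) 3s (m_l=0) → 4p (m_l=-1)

(a) allowed
(b) forbidden — Δl = +3 (E1 requires Δl = ±1); Δm_l = +2 (E1 requires Δm_l = 0, ±1)
(c) allowed
(d) forbidden — Δl = +3 (E1 requires Δl = ±1); Δm_l = -3 (E1 requires Δm_l = 0, ±1)
(e) allowed
Total allowed: 3 of 5.

3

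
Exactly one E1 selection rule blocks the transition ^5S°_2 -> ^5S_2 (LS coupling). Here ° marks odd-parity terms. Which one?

ΔL = 0, ±1 (not L=0↔0): L: 0 → 0, ΔL = +0 — fails.
ΔJ = 0, ±1 (not J=0↔0): J: 2 → 2, ΔJ = +0 — passes.
ΔS = 0: S: 2 → 2 — passes.
Parity must change: odd → even — passes.

the L=0 ↔ L=0 exclusion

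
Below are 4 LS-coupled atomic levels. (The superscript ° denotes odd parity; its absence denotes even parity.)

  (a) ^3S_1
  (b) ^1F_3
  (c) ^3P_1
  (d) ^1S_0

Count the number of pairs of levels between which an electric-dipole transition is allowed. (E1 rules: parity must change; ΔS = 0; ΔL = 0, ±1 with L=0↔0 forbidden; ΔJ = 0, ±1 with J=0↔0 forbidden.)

(a)–(b): forbidden (parity, ΔS, ΔL, ΔJ).
(a)–(c): forbidden (parity).
(a)–(d): forbidden (parity, ΔS, ΔL).
(b)–(c): forbidden (parity, ΔS, ΔL, ΔJ).
(b)–(d): forbidden (parity, ΔL, ΔJ).
(c)–(d): forbidden (parity, ΔS).
Allowed pairs: 0 of 6.

0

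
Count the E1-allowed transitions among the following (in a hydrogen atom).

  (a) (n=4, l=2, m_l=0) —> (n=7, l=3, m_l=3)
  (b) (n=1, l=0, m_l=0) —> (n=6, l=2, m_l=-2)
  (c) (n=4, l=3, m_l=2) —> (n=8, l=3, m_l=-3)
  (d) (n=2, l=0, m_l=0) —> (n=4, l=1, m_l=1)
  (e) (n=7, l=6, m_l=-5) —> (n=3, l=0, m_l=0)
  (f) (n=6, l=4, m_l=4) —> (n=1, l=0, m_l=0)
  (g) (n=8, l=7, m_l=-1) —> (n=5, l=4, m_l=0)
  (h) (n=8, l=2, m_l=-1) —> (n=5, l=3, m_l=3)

1

(a) forbidden — Δm_l = +3 (E1 requires Δm_l = 0, ±1)
(b) forbidden — Δl = +2 (E1 requires Δl = ±1); Δm_l = -2 (E1 requires Δm_l = 0, ±1)
(c) forbidden — Δl = +0 (E1 requires Δl = ±1); Δm_l = -5 (E1 requires Δm_l = 0, ±1)
(d) allowed
(e) forbidden — Δl = -6 (E1 requires Δl = ±1); Δm_l = +5 (E1 requires Δm_l = 0, ±1)
(f) forbidden — Δl = -4 (E1 requires Δl = ±1); Δm_l = -4 (E1 requires Δm_l = 0, ±1)
(g) forbidden — Δl = -3 (E1 requires Δl = ±1)
(h) forbidden — Δm_l = +4 (E1 requires Δm_l = 0, ±1)
Total allowed: 1 of 8.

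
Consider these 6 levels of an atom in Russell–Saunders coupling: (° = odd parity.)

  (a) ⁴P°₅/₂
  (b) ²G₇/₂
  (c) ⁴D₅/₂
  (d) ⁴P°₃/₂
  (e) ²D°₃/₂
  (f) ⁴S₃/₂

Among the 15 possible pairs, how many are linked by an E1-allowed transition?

(a)–(b): forbidden (ΔS, ΔL).
(a)–(c): allowed.
(a)–(d): forbidden (parity).
(a)–(e): forbidden (parity, ΔS).
(a)–(f): allowed.
(b)–(c): forbidden (parity, ΔS, ΔL).
(b)–(d): forbidden (ΔS, ΔL, ΔJ).
(b)–(e): forbidden (ΔL, ΔJ).
(b)–(f): forbidden (parity, ΔS, ΔL, ΔJ).
(c)–(d): allowed.
(c)–(e): forbidden (ΔS).
(c)–(f): forbidden (parity, ΔL).
(d)–(e): forbidden (parity, ΔS).
(d)–(f): allowed.
(e)–(f): forbidden (ΔS, ΔL).
Allowed pairs: 4 of 15.

4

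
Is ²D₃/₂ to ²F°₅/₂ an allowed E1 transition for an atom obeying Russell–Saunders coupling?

Initial level: S=1/2, L=2, J=3/2, parity even. Final level: S=1/2, L=3, J=5/2, parity odd.
Parity must change: even → odd — passes.
ΔS = 0: S: 1/2 → 1/2 — passes.
ΔL = 0, ±1 (not L=0↔0): L: 2 → 3, ΔL = +1 — passes.
ΔJ = 0, ±1 (not J=0↔0): J: 3/2 → 5/2, ΔJ = +1 — passes.
All four E1 rules are satisfied.

allowed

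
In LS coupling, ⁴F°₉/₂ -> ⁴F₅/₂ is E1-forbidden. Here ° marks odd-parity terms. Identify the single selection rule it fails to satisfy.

the ΔJ = 0, ±1 rule

Initial level: S=3/2, L=3, J=9/2, parity odd. Final level: S=3/2, L=3, J=5/2, parity even.
Parity must change: odd → even — satisfied.
ΔS = 0: S: 3/2 → 3/2 — satisfied.
ΔL = 0, ±1 (not L=0↔0): L: 3 → 3, ΔL = +0 — satisfied.
ΔJ = 0, ±1 (not J=0↔0): J: 9/2 → 5/2, ΔJ = -2 — violated.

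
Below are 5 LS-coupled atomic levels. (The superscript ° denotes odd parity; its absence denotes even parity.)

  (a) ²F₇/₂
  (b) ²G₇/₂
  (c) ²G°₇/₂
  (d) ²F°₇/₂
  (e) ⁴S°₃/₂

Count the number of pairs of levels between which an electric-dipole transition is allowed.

(a)–(b): forbidden (parity).
(a)–(c): allowed.
(a)–(d): allowed.
(a)–(e): forbidden (ΔS, ΔL, ΔJ).
(b)–(c): allowed.
(b)–(d): allowed.
(b)–(e): forbidden (ΔS, ΔL, ΔJ).
(c)–(d): forbidden (parity).
(c)–(e): forbidden (parity, ΔS, ΔL, ΔJ).
(d)–(e): forbidden (parity, ΔS, ΔL, ΔJ).
Allowed pairs: 4 of 10.

4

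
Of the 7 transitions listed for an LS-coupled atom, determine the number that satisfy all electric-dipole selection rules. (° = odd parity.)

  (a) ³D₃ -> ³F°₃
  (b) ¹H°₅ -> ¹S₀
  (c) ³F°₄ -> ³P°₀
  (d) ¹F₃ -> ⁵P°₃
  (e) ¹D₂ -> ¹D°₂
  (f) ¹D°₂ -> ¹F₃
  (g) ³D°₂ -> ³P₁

(a) allowed
(b) forbidden (ΔL, ΔJ fail)
(c) forbidden (parity, ΔL, ΔJ fail)
(d) forbidden (ΔS, ΔL fail)
(e) allowed
(f) allowed
(g) allowed
Total allowed: 4 of 7.

4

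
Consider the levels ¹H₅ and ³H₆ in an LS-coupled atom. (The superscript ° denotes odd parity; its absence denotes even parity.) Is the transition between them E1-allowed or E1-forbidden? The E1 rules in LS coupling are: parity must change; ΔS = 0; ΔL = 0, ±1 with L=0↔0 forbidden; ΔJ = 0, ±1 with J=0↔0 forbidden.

Initial level: S=0, L=5, J=5, parity even. Final level: S=1, L=5, J=6, parity even.
Parity must change: even → even — fails.
ΔS = 0: S: 0 → 1 — fails.
ΔL = 0, ±1 (not L=0↔0): L: 5 → 5, ΔL = +0 — ok.
ΔJ = 0, ±1 (not J=0↔0): J: 5 → 6, ΔJ = +1 — ok.
Rule(s) violated: parity, ΔS.

forbidden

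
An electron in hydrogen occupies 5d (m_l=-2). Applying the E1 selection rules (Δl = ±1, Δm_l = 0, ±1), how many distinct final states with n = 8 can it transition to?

4

E1 requires Δl = ±1, so l_f ∈ {1, 3}; with 0 ≤ l_f ≤ n_f−1 = 7, the allowed l_f values are {1, 3}.
For l_f = 1: m_f ∈ {m_i−1, m_i, m_i+1} ∩ [−1, 1] = {-1} → 1 state.
For l_f = 3: m_f ∈ {m_i−1, m_i, m_i+1} ∩ [−3, 3] = {-3, -2, -1} → 3 states.
Total: 4.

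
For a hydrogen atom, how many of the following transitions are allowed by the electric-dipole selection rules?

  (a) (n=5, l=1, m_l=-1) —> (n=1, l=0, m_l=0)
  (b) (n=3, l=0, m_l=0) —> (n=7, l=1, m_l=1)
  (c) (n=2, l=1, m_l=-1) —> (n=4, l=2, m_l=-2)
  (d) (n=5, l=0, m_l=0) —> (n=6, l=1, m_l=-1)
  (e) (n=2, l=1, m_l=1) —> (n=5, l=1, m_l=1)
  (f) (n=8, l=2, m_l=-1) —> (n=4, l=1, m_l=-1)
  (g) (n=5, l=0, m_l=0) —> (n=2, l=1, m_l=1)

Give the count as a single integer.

6

(a) allowed
(b) allowed
(c) allowed
(d) allowed
(e) forbidden — Δl = +0 (E1 requires Δl = ±1)
(f) allowed
(g) allowed
Total allowed: 6 of 7.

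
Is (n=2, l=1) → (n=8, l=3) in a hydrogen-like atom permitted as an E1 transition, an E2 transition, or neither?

Δl = 3 − 1 = +2; l_i + l_f = 4.
E1 (Δl = ±1): not satisfied.
E2 (Δl = 0,±2, l_i+l_f ≥ 2): satisfied.

E2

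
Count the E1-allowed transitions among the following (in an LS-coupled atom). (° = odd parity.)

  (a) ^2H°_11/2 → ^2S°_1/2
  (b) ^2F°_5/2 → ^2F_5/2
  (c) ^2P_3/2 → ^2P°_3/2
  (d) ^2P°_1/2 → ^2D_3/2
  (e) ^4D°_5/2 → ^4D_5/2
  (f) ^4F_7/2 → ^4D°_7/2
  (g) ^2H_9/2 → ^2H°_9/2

(a) forbidden (parity, ΔL, ΔJ fail)
(b) allowed
(c) allowed
(d) allowed
(e) allowed
(f) allowed
(g) allowed
Total allowed: 6 of 7.

6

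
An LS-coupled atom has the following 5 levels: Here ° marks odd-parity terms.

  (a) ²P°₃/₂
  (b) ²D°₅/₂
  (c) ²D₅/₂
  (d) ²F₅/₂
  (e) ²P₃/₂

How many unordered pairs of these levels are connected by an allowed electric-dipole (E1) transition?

(a)–(b): forbidden (parity).
(a)–(c): allowed.
(a)–(d): forbidden (ΔL).
(a)–(e): allowed.
(b)–(c): allowed.
(b)–(d): allowed.
(b)–(e): allowed.
(c)–(d): forbidden (parity).
(c)–(e): forbidden (parity).
(d)–(e): forbidden (parity, ΔL).
Allowed pairs: 5 of 10.

5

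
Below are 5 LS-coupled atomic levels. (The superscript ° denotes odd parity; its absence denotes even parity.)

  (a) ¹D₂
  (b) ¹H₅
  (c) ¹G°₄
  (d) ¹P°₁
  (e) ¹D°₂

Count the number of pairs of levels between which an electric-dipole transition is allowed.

(a)–(b): forbidden (parity, ΔL, ΔJ).
(a)–(c): forbidden (ΔL, ΔJ).
(a)–(d): allowed.
(a)–(e): allowed.
(b)–(c): allowed.
(b)–(d): forbidden (ΔL, ΔJ).
(b)–(e): forbidden (ΔL, ΔJ).
(c)–(d): forbidden (parity, ΔL, ΔJ).
(c)–(e): forbidden (parity, ΔL, ΔJ).
(d)–(e): forbidden (parity).
Allowed pairs: 3 of 10.

3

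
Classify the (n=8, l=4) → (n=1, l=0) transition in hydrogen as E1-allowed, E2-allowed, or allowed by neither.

Δl = 0 − 4 = -4; l_i + l_f = 4.
E1 (Δl = ±1): not satisfied.
E2 (Δl = 0,±2, l_i+l_f ≥ 2): not satisfied.

neither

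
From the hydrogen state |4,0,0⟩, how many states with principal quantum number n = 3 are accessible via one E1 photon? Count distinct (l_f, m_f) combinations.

E1 requires Δl = ±1, so l_f ∈ {-1, 1}; with 0 ≤ l_f ≤ n_f−1 = 2, the allowed l_f values are {1}.
For l_f = 1: m_f ∈ {m_i−1, m_i, m_i+1} ∩ [−1, 1] = {-1, 0, 1} → 3 states.
Total: 3.

3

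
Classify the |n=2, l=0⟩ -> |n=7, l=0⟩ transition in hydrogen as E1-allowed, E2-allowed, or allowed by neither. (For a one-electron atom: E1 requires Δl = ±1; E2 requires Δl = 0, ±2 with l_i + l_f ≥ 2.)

neither

Δl = 0 − 0 = +0; l_i + l_f = 0.
E1 (Δl = ±1): not satisfied.
E2 (Δl = 0,±2, l_i+l_f ≥ 2): not satisfied.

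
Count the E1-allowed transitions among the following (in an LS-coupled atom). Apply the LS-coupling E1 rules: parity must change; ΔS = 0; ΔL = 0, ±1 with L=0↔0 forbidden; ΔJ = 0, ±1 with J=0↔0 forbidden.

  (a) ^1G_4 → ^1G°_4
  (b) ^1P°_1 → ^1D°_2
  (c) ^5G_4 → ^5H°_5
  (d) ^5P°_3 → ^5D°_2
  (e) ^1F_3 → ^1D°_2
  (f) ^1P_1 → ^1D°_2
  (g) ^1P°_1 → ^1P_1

5

(a) allowed
(b) forbidden (parity fails)
(c) allowed
(d) forbidden (parity fails)
(e) allowed
(f) allowed
(g) allowed
Total allowed: 5 of 7.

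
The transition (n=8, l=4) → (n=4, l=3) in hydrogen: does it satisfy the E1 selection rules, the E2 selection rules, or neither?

E1

Δl = 3 − 4 = -1; l_i + l_f = 7.
E1 (Δl = ±1): satisfied.
E2 (Δl = 0,±2, l_i+l_f ≥ 2): not satisfied.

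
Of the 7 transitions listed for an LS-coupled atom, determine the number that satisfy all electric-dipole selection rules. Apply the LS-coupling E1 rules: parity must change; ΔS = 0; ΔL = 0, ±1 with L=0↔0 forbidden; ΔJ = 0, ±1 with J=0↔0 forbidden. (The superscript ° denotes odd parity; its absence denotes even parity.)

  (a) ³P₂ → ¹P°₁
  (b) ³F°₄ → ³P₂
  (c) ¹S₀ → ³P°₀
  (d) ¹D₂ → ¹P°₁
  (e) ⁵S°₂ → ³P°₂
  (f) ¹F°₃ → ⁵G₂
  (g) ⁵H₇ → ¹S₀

1

(a) forbidden (ΔS fails)
(b) forbidden (ΔL, ΔJ fail)
(c) forbidden (ΔS, ΔJ fail)
(d) allowed
(e) forbidden (parity, ΔS fail)
(f) forbidden (ΔS fails)
(g) forbidden (parity, ΔS, ΔL, ΔJ fail)
Total allowed: 1 of 7.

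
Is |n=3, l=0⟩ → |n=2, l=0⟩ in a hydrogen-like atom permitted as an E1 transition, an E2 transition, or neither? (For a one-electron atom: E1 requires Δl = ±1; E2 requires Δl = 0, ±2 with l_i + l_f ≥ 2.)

neither

Δl = 0 − 0 = +0; l_i + l_f = 0.
E1 (Δl = ±1): not satisfied.
E2 (Δl = 0,±2, l_i+l_f ≥ 2): not satisfied.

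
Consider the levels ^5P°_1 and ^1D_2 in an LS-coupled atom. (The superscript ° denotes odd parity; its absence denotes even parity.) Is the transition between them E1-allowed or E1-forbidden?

Initial level: S=2, L=1, J=1, parity odd. Final level: S=0, L=2, J=2, parity even.
ΔS = 0: S: 2 → 0 — violated.
ΔJ = 0, ±1 (not J=0↔0): J: 1 → 2, ΔJ = +1 — satisfied.
ΔL = 0, ±1 (not L=0↔0): L: 1 → 2, ΔL = +1 — satisfied.
Parity must change: odd → even — satisfied.
Rule(s) violated: ΔS.

forbidden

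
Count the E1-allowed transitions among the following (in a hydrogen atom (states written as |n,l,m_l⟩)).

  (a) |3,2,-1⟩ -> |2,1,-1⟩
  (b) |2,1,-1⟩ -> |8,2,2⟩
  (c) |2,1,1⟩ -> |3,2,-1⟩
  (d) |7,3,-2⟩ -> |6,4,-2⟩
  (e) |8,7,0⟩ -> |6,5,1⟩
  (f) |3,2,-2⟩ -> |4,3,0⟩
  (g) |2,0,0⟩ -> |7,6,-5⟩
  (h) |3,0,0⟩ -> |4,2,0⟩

(a) allowed
(b) forbidden — Δm_l = +3 (E1 requires Δm_l = 0, ±1)
(c) forbidden — Δm_l = -2 (E1 requires Δm_l = 0, ±1)
(d) allowed
(e) forbidden — Δl = -2 (E1 requires Δl = ±1)
(f) forbidden — Δm_l = +2 (E1 requires Δm_l = 0, ±1)
(g) forbidden — Δl = +6 (E1 requires Δl = ±1); Δm_l = -5 (E1 requires Δm_l = 0, ±1)
(h) forbidden — Δl = +2 (E1 requires Δl = ±1)
Total allowed: 2 of 8.

2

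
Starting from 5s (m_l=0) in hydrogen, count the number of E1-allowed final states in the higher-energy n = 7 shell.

3

E1 requires Δl = ±1, so l_f ∈ {-1, 1}; with 0 ≤ l_f ≤ n_f−1 = 6, the allowed l_f values are {1}.
For l_f = 1: m_f ∈ {m_i−1, m_i, m_i+1} ∩ [−1, 1] = {-1, 0, 1} → 3 states.
Total: 3.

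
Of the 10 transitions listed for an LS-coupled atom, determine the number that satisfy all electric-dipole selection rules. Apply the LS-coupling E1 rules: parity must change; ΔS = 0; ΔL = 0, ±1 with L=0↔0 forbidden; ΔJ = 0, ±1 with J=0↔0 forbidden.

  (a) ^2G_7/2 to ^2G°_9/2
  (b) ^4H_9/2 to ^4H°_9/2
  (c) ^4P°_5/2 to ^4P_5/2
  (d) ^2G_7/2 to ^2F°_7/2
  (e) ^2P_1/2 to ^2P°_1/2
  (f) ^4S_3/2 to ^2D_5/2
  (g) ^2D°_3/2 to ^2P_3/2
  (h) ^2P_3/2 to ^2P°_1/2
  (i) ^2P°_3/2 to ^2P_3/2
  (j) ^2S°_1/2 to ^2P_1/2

(a) allowed
(b) allowed
(c) allowed
(d) allowed
(e) allowed
(f) forbidden (parity, ΔS, ΔL fail)
(g) allowed
(h) allowed
(i) allowed
(j) allowed
Total allowed: 9 of 10.

9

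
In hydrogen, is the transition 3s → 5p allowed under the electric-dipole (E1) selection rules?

Δl = 1 − 0 = +1; the E1 rule Δl = ±1 is ✓.
All E1 selection rules are satisfied.

allowed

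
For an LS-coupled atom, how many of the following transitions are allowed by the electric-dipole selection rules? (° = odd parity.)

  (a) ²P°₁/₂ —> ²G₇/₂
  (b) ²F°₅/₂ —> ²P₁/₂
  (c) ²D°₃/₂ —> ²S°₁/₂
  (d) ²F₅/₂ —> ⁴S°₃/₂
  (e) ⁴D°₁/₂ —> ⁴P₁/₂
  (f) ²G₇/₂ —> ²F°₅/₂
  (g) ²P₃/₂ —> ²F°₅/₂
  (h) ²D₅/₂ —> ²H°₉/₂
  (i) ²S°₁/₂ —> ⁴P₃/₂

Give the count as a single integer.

(a) forbidden (ΔL, ΔJ fail)
(b) forbidden (ΔL, ΔJ fail)
(c) forbidden (parity, ΔL fail)
(d) forbidden (ΔS, ΔL fail)
(e) allowed
(f) allowed
(g) forbidden (ΔL fails)
(h) forbidden (ΔL, ΔJ fail)
(i) forbidden (ΔS fails)
Total allowed: 2 of 9.

2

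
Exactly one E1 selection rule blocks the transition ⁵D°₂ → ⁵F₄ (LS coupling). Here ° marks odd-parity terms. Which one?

Reading off the term symbols: S 2→2, L 2→3, J 2→4, parity odd→even.
Parity must change: odd → even — satisfied.
ΔS = 0: S: 2 → 2 — satisfied.
ΔL = 0, ±1 (not L=0↔0): L: 2 → 3, ΔL = +1 — satisfied.
ΔJ = 0, ±1 (not J=0↔0): J: 2 → 4, ΔJ = +2 — violated.

the ΔJ = 0, ±1 rule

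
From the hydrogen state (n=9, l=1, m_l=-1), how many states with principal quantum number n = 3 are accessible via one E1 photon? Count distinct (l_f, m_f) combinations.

E1 requires Δl = ±1, so l_f ∈ {0, 2}; with 0 ≤ l_f ≤ n_f−1 = 2, the allowed l_f values are {0, 2}.
For l_f = 0: m_f ∈ {m_i−1, m_i, m_i+1} ∩ [−0, 0] = {0} → 1 state.
For l_f = 2: m_f ∈ {m_i−1, m_i, m_i+1} ∩ [−2, 2] = {-2, -1, 0} → 3 states.
Total: 4.

4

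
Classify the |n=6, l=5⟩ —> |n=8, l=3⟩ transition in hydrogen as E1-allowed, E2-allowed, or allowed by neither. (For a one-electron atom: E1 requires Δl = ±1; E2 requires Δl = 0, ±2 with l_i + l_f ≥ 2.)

Δl = 3 − 5 = -2; l_i + l_f = 8.
E1 (Δl = ±1): not satisfied.
E2 (Δl = 0,±2, l_i+l_f ≥ 2): satisfied.

E2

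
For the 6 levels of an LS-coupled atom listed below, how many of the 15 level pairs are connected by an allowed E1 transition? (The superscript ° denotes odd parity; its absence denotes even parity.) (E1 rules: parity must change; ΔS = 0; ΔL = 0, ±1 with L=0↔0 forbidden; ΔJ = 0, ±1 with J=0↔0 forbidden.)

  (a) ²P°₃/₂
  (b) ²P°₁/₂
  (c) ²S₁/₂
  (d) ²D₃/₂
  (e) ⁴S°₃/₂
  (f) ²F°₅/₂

5

(a)–(b): forbidden (parity).
(a)–(c): allowed.
(a)–(d): allowed.
(a)–(e): forbidden (parity, ΔS).
(a)–(f): forbidden (parity, ΔL).
(b)–(c): allowed.
(b)–(d): allowed.
(b)–(e): forbidden (parity, ΔS).
(b)–(f): forbidden (parity, ΔL, ΔJ).
(c)–(d): forbidden (parity, ΔL).
(c)–(e): forbidden (ΔS, ΔL).
(c)–(f): forbidden (ΔL, ΔJ).
(d)–(e): forbidden (ΔS, ΔL).
(d)–(f): allowed.
(e)–(f): forbidden (parity, ΔS, ΔL).
Allowed pairs: 5 of 15.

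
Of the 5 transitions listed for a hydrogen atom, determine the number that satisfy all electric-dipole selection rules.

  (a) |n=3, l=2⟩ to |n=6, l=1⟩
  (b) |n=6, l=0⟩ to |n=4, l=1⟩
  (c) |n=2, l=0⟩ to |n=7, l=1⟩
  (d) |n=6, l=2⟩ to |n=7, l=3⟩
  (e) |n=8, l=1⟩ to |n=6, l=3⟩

4

(a) allowed
(b) allowed
(c) allowed
(d) allowed
(e) forbidden — Δl = +2 (E1 requires Δl = ±1)
Total allowed: 4 of 5.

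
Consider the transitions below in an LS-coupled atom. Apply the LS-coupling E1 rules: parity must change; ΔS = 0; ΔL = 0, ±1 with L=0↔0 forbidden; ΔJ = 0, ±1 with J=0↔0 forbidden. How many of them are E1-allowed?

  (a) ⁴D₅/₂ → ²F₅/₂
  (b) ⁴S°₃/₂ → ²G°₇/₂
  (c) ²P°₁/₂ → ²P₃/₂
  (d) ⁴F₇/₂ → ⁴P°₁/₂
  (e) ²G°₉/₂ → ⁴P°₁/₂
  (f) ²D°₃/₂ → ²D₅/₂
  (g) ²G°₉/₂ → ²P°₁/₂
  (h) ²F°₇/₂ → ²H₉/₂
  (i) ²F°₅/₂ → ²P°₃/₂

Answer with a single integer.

2

(a) forbidden (parity, ΔS fail)
(b) forbidden (parity, ΔS, ΔL, ΔJ fail)
(c) allowed
(d) forbidden (ΔL, ΔJ fail)
(e) forbidden (parity, ΔS, ΔL, ΔJ fail)
(f) allowed
(g) forbidden (parity, ΔL, ΔJ fail)
(h) forbidden (ΔL fails)
(i) forbidden (parity, ΔL fail)
Total allowed: 2 of 9.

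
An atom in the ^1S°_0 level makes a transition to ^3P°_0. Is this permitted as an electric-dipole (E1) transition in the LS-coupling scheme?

Parity must change: odd → odd — ✗.
ΔS = 0: S: 0 → 1 — ✗.
ΔL = 0, ±1 (not L=0↔0): L: 0 → 1, ΔL = +1 — ✓.
ΔJ = 0, ±1 (not J=0↔0): J: 0 → 0, ΔJ = +0 — ✗.
Rule(s) violated: parity, ΔS, ΔJ.

forbidden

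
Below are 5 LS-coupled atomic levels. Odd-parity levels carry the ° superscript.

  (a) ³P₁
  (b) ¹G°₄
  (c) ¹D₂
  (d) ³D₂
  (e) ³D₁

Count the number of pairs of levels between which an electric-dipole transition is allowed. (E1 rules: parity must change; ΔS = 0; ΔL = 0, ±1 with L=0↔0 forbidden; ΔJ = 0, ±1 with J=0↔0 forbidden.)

(a)–(b): forbidden (ΔS, ΔL, ΔJ).
(a)–(c): forbidden (parity, ΔS).
(a)–(d): forbidden (parity).
(a)–(e): forbidden (parity).
(b)–(c): forbidden (ΔL, ΔJ).
(b)–(d): forbidden (ΔS, ΔL, ΔJ).
(b)–(e): forbidden (ΔS, ΔL, ΔJ).
(c)–(d): forbidden (parity, ΔS).
(c)–(e): forbidden (parity, ΔS).
(d)–(e): forbidden (parity).
Allowed pairs: 0 of 10.

0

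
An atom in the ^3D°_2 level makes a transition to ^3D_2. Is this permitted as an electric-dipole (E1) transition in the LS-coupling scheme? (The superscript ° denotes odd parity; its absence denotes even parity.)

allowed

Parity must change: odd → even — ok.
ΔS = 0: S: 1 → 1 — ok.
ΔL = 0, ±1 (not L=0↔0): L: 2 → 2, ΔL = +0 — ok.
ΔJ = 0, ±1 (not J=0↔0): J: 2 → 2, ΔJ = +0 — ok.
All four E1 rules are satisfied.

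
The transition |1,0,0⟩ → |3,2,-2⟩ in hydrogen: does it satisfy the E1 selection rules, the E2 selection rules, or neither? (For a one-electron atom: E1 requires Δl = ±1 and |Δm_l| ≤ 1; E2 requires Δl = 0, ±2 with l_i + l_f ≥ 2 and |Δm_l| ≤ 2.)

Δl = 2 − 0 = +2; l_i + l_f = 2.
Δm_l = -2.
E1 (Δl = ±1, |Δm_l| ≤ 1): not satisfied.
E2 (Δl = 0,±2, l_i+l_f ≥ 2, |Δm_l| ≤ 2): satisfied.

E2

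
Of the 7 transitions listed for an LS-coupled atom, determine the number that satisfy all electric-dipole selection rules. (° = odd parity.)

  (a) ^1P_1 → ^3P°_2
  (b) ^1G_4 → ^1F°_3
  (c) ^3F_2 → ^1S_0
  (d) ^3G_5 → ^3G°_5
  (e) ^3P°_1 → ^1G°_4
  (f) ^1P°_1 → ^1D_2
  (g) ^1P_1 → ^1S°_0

4

(a) forbidden (ΔS fails)
(b) allowed
(c) forbidden (parity, ΔS, ΔL, ΔJ fail)
(d) allowed
(e) forbidden (parity, ΔS, ΔL, ΔJ fail)
(f) allowed
(g) allowed
Total allowed: 4 of 7.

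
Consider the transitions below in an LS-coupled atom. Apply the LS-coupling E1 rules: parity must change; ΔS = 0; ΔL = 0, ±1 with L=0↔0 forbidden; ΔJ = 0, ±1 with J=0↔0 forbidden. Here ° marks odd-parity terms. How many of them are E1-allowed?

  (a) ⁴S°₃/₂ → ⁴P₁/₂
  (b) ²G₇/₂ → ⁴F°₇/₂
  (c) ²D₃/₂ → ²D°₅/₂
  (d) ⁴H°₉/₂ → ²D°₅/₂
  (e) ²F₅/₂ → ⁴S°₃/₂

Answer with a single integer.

2

(a) allowed
(b) forbidden (ΔS fails)
(c) allowed
(d) forbidden (parity, ΔS, ΔL, ΔJ fail)
(e) forbidden (ΔS, ΔL fail)
Total allowed: 2 of 5.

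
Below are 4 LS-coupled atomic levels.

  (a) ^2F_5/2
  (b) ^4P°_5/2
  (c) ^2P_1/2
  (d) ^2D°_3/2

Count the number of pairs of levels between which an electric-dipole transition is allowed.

(a)–(b): forbidden (ΔS, ΔL).
(a)–(c): forbidden (parity, ΔL, ΔJ).
(a)–(d): allowed.
(b)–(c): forbidden (ΔS, ΔJ).
(b)–(d): forbidden (parity, ΔS).
(c)–(d): allowed.
Allowed pairs: 2 of 6.

2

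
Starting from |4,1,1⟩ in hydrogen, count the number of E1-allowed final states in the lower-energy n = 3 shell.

4

E1 requires Δl = ±1, so l_f ∈ {0, 2}; with 0 ≤ l_f ≤ n_f−1 = 2, the allowed l_f values are {0, 2}.
For l_f = 0: m_f ∈ {m_i−1, m_i, m_i+1} ∩ [−0, 0] = {0} → 1 state.
For l_f = 2: m_f ∈ {m_i−1, m_i, m_i+1} ∩ [−2, 2] = {0, 1, 2} → 3 states.
Total: 4.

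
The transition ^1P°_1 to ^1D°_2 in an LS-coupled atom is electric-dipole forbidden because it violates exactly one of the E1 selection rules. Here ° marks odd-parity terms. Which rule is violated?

Reading off the term symbols: S 0→0, L 1→2, J 1→2, parity odd→odd.
Parity must change: odd → odd — fails.
ΔS = 0: S: 0 → 0 — ok.
ΔJ = 0, ±1 (not J=0↔0): J: 1 → 2, ΔJ = +1 — ok.
ΔL = 0, ±1 (not L=0↔0): L: 1 → 2, ΔL = +1 — ok.

parity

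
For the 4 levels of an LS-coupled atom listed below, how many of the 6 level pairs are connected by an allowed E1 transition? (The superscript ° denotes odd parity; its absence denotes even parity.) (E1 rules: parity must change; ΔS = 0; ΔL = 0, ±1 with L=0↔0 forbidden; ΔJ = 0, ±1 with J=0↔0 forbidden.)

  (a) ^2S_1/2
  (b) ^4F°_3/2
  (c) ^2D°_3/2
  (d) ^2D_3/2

1

(a)–(b): forbidden (ΔS, ΔL).
(a)–(c): forbidden (ΔL).
(a)–(d): forbidden (parity, ΔL).
(b)–(c): forbidden (parity, ΔS).
(b)–(d): forbidden (ΔS).
(c)–(d): allowed.
Allowed pairs: 1 of 6.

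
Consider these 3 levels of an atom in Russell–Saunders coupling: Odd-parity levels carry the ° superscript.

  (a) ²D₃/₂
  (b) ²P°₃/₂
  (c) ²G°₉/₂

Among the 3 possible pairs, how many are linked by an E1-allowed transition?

(a)–(b): allowed.
(a)–(c): forbidden (ΔL, ΔJ).
(b)–(c): forbidden (parity, ΔL, ΔJ).
Allowed pairs: 1 of 3.

1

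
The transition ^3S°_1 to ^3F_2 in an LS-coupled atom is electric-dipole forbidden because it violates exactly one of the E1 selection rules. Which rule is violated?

the ΔL = 0, ±1 rule

Reading off the term symbols: S 1→1, L 0→3, J 1→2, parity odd→even.
Parity must change: odd → even — ok.
ΔS = 0: S: 1 → 1 — ok.
ΔL = 0, ±1 (not L=0↔0): L: 0 → 3, ΔL = +3 — fails.
ΔJ = 0, ±1 (not J=0↔0): J: 1 → 2, ΔJ = +1 — ok.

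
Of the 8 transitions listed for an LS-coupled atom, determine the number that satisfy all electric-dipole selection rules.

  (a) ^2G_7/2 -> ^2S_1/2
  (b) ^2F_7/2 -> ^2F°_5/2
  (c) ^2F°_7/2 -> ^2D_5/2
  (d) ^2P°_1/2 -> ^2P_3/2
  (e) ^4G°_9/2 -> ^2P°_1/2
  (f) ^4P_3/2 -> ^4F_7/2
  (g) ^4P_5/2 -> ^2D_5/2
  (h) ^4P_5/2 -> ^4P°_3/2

4

(a) forbidden (parity, ΔL, ΔJ fail)
(b) allowed
(c) allowed
(d) allowed
(e) forbidden (parity, ΔS, ΔL, ΔJ fail)
(f) forbidden (parity, ΔL, ΔJ fail)
(g) forbidden (parity, ΔS fail)
(h) allowed
Total allowed: 4 of 8.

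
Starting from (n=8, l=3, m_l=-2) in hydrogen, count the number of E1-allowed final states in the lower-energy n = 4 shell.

2

E1 requires Δl = ±1, so l_f ∈ {2, 4}; with 0 ≤ l_f ≤ n_f−1 = 3, the allowed l_f values are {2}.
For l_f = 2: m_f ∈ {m_i−1, m_i, m_i+1} ∩ [−2, 2] = {-2, -1} → 2 states.
Total: 2.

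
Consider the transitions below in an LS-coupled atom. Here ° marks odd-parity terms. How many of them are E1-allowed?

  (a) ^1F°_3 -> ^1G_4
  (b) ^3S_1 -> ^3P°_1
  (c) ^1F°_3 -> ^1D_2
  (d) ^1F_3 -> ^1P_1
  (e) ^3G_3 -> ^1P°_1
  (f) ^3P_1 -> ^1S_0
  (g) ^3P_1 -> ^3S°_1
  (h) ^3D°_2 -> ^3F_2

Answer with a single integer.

(a) allowed
(b) allowed
(c) allowed
(d) forbidden (parity, ΔL, ΔJ fail)
(e) forbidden (ΔS, ΔL, ΔJ fail)
(f) forbidden (parity, ΔS fail)
(g) allowed
(h) allowed
Total allowed: 5 of 8.

5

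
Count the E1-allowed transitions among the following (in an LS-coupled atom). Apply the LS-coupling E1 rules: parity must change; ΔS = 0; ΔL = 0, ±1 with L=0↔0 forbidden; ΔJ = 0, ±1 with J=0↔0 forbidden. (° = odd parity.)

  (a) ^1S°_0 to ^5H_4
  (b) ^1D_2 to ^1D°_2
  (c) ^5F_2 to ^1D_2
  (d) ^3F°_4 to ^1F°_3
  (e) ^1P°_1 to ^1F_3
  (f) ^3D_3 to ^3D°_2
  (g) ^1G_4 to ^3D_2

2

(a) forbidden (ΔS, ΔL, ΔJ fail)
(b) allowed
(c) forbidden (parity, ΔS fail)
(d) forbidden (parity, ΔS fail)
(e) forbidden (ΔL, ΔJ fail)
(f) allowed
(g) forbidden (parity, ΔS, ΔL, ΔJ fail)
Total allowed: 2 of 7.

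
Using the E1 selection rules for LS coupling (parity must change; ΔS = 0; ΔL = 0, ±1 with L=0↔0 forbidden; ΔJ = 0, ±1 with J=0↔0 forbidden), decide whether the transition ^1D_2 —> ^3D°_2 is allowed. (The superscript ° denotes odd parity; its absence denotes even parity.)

Initial level: S=0, L=2, J=2, parity even. Final level: S=1, L=2, J=2, parity odd.
Parity must change: even → odd — passes.
ΔS = 0: S: 0 → 1 — fails.
ΔL = 0, ±1 (not L=0↔0): L: 2 → 2, ΔL = +0 — passes.
ΔJ = 0, ±1 (not J=0↔0): J: 2 → 2, ΔJ = +0 — passes.
Rule(s) violated: ΔS.

forbidden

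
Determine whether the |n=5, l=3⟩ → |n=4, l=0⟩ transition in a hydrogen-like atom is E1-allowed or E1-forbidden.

forbidden

Δl = 0 − 3 = -3; the E1 rule Δl = ±1 is violated.
The transition is electric-dipole forbidden.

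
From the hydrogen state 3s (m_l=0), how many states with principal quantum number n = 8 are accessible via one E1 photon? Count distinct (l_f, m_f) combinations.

E1 requires Δl = ±1, so l_f ∈ {-1, 1}; with 0 ≤ l_f ≤ n_f−1 = 7, the allowed l_f values are {1}.
For l_f = 1: m_f ∈ {m_i−1, m_i, m_i+1} ∩ [−1, 1] = {-1, 0, 1} → 3 states.
Total: 3.

3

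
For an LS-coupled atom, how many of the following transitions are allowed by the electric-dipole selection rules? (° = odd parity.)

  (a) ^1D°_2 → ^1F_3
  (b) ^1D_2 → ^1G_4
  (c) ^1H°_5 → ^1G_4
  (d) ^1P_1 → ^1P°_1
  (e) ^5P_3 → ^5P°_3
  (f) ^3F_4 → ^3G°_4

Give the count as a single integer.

(a) allowed
(b) forbidden (parity, ΔL, ΔJ fail)
(c) allowed
(d) allowed
(e) allowed
(f) allowed
Total allowed: 5 of 6.

5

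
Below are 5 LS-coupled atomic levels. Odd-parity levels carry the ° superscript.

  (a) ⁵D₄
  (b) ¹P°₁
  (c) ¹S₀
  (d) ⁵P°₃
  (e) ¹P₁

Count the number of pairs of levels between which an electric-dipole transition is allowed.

3

(a)–(b): forbidden (ΔS, ΔJ).
(a)–(c): forbidden (parity, ΔS, ΔL, ΔJ).
(a)–(d): allowed.
(a)–(e): forbidden (parity, ΔS, ΔJ).
(b)–(c): allowed.
(b)–(d): forbidden (parity, ΔS, ΔJ).
(b)–(e): allowed.
(c)–(d): forbidden (ΔS, ΔJ).
(c)–(e): forbidden (parity).
(d)–(e): forbidden (ΔS, ΔJ).
Allowed pairs: 3 of 10.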